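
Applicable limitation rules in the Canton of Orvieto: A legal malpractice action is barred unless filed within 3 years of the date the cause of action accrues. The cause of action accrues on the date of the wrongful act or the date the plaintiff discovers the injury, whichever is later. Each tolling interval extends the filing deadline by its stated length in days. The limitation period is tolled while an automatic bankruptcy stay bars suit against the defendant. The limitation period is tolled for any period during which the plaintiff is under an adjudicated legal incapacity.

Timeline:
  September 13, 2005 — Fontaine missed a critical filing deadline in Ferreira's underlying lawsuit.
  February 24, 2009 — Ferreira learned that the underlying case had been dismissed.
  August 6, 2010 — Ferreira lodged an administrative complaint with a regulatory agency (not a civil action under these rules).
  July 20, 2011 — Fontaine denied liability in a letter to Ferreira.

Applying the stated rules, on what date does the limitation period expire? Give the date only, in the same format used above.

February 24, 2012

Because discovery on February 24, 2009 post-dates the September 13, 2005 act, accrual under the later-of rule falls on February 24, 2009.
3 years from February 24, 2009 is February 24, 2012.
Nothing else in the chronology tolls or restarts the period.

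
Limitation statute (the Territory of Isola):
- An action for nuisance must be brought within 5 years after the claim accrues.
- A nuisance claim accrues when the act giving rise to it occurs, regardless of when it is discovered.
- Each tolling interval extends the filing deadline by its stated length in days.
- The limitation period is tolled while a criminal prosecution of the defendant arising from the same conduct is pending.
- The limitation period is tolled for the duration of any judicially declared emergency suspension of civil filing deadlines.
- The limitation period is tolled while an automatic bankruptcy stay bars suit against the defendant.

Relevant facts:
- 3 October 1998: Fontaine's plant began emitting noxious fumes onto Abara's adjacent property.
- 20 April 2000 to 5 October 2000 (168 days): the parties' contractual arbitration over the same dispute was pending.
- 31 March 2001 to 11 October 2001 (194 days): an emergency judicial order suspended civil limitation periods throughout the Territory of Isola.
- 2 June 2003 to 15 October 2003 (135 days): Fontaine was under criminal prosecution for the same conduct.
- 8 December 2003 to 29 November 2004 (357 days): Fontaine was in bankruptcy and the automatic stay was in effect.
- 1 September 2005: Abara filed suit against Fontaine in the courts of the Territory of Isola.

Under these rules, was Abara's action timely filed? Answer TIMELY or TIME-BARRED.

TIME-BARRED

The claim accrued on 3 October 1998, the date of the act.
The untolled deadline — 5 years after 3 October 1998 — is 3 October 2003.
Because the emergency suspension of filing deadlines ran from 31 March 2001 to 11 October 2001, the deadline is extended by 194 days to 14 April 2004.
Because the pending criminal prosecution ran from 2 June 2003 to 15 October 2003, the deadline is extended by 135 days to 27 August 2004.
The period was tolled for 357 days by the automatic bankruptcy stay (8 December 2003 to 29 November 2004), pushing the deadline to 19 August 2005.
Although a pending arbitration ran from 20 April 2000 to 5 October 2000, the stated rules do not make that a tolling event, so it is disregarded.
Filing on 1 September 2005 missed the 19 August 2005 deadline — the action is time-barred.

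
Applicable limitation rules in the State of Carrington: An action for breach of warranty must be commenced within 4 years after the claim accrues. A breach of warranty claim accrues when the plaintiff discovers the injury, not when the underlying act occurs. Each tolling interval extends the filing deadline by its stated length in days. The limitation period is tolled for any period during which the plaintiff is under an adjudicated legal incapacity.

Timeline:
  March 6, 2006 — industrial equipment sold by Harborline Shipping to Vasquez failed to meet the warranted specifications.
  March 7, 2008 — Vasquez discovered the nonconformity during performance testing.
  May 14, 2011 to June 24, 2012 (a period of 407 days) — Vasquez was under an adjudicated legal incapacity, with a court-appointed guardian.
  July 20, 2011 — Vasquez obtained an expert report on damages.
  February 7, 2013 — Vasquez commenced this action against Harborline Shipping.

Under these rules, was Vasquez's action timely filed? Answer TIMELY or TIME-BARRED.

The claim did not accrue until Vasquez discovered the injury on March 7, 2008; the March 6, 2006 act date does not start the clock under the stated rule.
Adding the 4 years base period to March 7, 2008 gives a deadline of March 7, 2012, before any tolling.
Because the plaintiff's legal incapacity ran from May 14, 2011 to June 24, 2012, the deadline is extended by 407 days to April 18, 2013.
None of the other events listed affects the running of the period under the stated rules.
The February 7, 2013 filing precedes the April 18, 2013 deadline; the claim is timely.

TIMELY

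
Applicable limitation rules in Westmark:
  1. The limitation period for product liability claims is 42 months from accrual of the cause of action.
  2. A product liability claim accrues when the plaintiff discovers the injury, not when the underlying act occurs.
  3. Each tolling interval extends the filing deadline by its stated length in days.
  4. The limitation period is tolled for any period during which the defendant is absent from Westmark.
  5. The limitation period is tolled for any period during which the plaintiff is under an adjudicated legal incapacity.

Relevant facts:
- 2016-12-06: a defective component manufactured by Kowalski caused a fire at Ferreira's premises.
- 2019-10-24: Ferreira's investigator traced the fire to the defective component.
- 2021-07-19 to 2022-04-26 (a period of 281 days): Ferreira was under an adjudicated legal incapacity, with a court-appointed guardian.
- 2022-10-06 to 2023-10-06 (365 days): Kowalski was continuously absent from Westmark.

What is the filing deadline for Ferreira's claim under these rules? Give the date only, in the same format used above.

2025-01-29

Accrual is tied to discovery, so the period began on 2019-10-24 rather than on 2016-12-06 when the act occurred.
Adding the 42 months base period to 2019-10-24 gives a deadline of 2023-04-24, before any tolling.
The plaintiff's legal incapacity from 2021-07-19 to 2022-04-26 tolled the period for 281 days, extending the deadline to 2024-01-30.
Because the defendant's absence from the jurisdiction ran from 2022-10-06 to 2023-10-06, the deadline is extended by 365 days to 2025-01-29.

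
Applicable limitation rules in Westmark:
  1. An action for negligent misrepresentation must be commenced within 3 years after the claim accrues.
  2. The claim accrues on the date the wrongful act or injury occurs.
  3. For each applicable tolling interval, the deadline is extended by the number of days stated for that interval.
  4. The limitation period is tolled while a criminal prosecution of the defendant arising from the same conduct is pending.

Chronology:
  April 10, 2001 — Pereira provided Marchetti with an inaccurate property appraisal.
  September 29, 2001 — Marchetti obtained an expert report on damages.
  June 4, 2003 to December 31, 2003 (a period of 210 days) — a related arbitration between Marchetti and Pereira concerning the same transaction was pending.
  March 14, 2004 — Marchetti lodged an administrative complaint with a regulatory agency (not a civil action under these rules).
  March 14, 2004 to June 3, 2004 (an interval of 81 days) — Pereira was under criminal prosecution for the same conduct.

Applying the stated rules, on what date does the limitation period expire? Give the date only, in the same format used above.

The claim accrued on April 10, 2001, when the wrongful act occurred.
Adding the 3 years base period to April 10, 2001 gives a deadline of April 10, 2004, before any tolling.
The period was tolled for 81 days by the pending criminal prosecution (March 14, 2004 to June 3, 2004), pushing the deadline to June 30, 2004.
No stated provision tolls the period for a pending arbitration, so the interval from June 4, 2003 to December 31, 2003 has no effect on the deadline.
None of the other events listed affects the running of the period under the stated rules.

June 30, 2004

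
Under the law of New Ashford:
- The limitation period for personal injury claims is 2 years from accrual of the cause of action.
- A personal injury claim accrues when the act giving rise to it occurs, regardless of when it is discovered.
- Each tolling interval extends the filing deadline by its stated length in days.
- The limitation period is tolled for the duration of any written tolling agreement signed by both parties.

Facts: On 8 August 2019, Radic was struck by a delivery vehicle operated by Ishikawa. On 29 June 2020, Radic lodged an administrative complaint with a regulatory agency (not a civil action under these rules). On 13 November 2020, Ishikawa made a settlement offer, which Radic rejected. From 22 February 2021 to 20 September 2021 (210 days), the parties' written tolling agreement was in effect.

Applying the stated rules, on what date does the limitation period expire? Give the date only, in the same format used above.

The limitation period began to run on 8 August 2019.
The untolled deadline — 2 years after 8 August 2019 — is 8 August 2021.
The written tolling agreement from 22 February 2021 to 20 September 2021 tolled the period for 210 days, extending the deadline to 6 March 2022.
None of the other events listed affects the running of the period under the stated rules.

6 March 2022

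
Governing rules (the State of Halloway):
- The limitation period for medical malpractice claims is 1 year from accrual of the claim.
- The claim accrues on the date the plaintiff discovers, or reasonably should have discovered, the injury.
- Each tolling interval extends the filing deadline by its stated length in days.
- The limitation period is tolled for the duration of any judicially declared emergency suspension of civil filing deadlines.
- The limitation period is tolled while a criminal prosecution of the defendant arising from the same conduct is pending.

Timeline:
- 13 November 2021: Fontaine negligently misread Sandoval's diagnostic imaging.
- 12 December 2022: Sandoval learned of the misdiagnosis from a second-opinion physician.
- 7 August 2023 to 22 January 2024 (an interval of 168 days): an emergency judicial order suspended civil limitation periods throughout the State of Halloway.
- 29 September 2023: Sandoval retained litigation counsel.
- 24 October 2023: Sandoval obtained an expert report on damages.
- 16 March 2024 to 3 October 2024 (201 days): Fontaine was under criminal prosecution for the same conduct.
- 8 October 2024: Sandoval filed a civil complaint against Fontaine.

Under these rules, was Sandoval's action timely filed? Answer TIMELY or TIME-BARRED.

TIMELY

The claim did not accrue until Sandoval discovered the injury on 12 December 2022; the 13 November 2021 act date does not start the clock under the stated rule.
The untolled deadline — 1 year after 12 December 2022 — is 12 December 2023.
The period was tolled for 168 days by the emergency suspension of filing deadlines (7 August 2023 to 22 January 2024), pushing the deadline to 28 May 2024.
The period was tolled for 201 days by the pending criminal prosecution (16 March 2024 to 3 October 2024), pushing the deadline to 15 December 2024.
Nothing else in the chronology tolls or restarts the period.
Sandoval filed on 8 October 2024, before the 15 December 2024 deadline, so the action is timely.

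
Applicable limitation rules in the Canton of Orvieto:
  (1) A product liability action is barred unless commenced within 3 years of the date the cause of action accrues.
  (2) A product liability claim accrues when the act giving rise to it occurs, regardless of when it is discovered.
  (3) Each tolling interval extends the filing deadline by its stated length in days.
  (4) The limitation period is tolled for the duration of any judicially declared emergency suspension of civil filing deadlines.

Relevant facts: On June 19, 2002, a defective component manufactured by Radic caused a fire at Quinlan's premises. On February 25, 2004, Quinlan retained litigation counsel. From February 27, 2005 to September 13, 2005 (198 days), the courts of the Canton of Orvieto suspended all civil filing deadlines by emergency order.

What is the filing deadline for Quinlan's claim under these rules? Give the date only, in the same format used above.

January 3, 2006

The claim accrued on June 19, 2002, when the wrongful act occurred.
3 years from June 19, 2002 is June 19, 2005.
Because the emergency suspension of filing deadlines ran from February 27, 2005 to September 13, 2005, the deadline is extended by 198 days to January 3, 2006.
None of the other events listed affects the running of the period under the stated rules.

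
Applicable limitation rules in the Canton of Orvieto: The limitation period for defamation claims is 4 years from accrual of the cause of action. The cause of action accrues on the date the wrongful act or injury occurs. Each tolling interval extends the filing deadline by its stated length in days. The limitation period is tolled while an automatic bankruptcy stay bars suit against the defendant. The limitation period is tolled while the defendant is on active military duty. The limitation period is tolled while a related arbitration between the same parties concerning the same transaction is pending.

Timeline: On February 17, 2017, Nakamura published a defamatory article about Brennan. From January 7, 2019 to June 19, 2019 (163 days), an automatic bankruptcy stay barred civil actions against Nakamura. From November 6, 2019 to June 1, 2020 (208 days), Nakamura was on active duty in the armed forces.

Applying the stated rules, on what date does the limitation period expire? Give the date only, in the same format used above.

February 23, 2022

The limitation period began to run on February 17, 2017.
4 years from February 17, 2017 is February 17, 2021.
The automatic bankruptcy stay from January 7, 2019 to June 19, 2019 tolled the period for 163 days, extending the deadline to July 30, 2021.
The period was tolled for 208 days by the defendant's active military service (November 6, 2019 to June 1, 2020), pushing the deadline to February 23, 2022.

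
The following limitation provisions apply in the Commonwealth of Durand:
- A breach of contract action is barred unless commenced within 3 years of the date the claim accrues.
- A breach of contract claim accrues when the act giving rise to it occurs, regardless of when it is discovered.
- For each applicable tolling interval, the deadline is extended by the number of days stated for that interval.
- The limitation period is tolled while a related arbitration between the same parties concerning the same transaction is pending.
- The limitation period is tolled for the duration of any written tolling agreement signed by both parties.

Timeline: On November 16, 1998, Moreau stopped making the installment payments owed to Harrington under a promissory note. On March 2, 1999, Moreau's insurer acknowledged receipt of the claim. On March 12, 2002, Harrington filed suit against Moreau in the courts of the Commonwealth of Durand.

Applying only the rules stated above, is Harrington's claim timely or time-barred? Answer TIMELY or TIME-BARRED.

TIME-BARRED

The claim accrued on November 16, 1998, when the wrongful act occurred.
The untolled deadline — 3 years after November 16, 1998 — is November 16, 2001.
The other events in the timeline have no effect on the limitation period under the stated rules.
Filing on March 12, 2002 missed the November 16, 2001 deadline — the action is time-barred.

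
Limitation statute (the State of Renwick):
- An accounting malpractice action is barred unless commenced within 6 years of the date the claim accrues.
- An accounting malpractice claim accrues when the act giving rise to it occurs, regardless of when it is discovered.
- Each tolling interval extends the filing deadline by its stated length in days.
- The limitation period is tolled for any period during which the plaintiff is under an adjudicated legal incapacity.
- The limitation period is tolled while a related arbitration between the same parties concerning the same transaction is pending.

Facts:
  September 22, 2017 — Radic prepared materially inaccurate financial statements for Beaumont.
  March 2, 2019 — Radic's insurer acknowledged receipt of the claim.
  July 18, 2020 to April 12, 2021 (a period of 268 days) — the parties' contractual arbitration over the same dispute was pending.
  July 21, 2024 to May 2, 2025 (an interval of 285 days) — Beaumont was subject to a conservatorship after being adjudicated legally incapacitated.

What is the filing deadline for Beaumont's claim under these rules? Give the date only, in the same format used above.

The claim accrued on September 22, 2017, the date of the act.
Adding the 6 years base period to September 22, 2017 gives a deadline of September 22, 2023, before any tolling.
Because the pending related arbitration ran from July 18, 2020 to April 12, 2021, the deadline is extended by 268 days to June 16, 2024.
The plaintiff's legal incapacity starting July 21, 2024 came too late — the period had run on June 16, 2024 — and so does not extend the deadline.
None of the other events listed affects the running of the period under the stated rules.

June 16, 2024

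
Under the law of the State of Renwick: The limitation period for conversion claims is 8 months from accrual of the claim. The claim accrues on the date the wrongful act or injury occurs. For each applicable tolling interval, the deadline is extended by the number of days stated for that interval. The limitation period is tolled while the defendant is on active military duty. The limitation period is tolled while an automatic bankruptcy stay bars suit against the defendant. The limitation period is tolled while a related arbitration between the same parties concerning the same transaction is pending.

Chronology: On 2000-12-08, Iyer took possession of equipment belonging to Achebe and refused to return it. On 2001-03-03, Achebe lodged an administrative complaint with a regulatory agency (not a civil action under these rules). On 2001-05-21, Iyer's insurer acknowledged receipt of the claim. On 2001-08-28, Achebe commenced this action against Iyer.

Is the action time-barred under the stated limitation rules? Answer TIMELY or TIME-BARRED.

The claim accrued on 2000-12-08, when the wrongful act occurred.
8 months from 2000-12-08 is 2001-08-08.
The other events in the timeline have no effect on the limitation period under the stated rules.
Achebe filed on 2001-08-28, after the 2001-08-08 deadline, so the action is time-barred.

TIME-BARRED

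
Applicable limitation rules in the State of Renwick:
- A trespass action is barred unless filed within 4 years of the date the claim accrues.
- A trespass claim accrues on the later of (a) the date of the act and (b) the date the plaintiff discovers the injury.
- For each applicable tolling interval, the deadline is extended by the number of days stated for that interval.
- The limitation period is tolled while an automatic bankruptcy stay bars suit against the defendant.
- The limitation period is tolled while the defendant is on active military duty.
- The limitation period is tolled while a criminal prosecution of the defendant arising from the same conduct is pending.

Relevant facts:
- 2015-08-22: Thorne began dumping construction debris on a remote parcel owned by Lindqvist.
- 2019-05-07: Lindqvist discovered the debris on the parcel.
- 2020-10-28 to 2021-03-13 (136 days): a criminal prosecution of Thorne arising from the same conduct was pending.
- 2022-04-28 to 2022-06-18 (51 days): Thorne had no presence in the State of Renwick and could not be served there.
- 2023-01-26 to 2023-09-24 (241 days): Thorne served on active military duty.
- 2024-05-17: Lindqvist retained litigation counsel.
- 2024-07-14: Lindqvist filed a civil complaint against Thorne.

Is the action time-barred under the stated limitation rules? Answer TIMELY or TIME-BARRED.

TIME-BARRED

Taking the later of the act (2015-08-22) and discovery (2019-05-07), the claim accrued on 2019-05-07.
Adding the 4 years base period to 2019-05-07 gives a deadline of 2023-05-07, before any tolling.
Because the pending criminal prosecution ran from 2020-10-28 to 2021-03-13, the deadline is extended by 136 days to 2023-09-20.
Because the defendant's active military service ran from 2023-01-26 to 2023-09-24, the deadline is extended by 241 days to 2024-05-18.
The defendant's absence from the jurisdiction from 2022-04-28 to 2022-06-18 does not toll the period, because no stated rule makes the defendant's absence a tolling event.
Nothing else in the chronology tolls or restarts the period.
Lindqvist filed on 2024-07-14, after the 2024-05-18 deadline, so the action is time-barred.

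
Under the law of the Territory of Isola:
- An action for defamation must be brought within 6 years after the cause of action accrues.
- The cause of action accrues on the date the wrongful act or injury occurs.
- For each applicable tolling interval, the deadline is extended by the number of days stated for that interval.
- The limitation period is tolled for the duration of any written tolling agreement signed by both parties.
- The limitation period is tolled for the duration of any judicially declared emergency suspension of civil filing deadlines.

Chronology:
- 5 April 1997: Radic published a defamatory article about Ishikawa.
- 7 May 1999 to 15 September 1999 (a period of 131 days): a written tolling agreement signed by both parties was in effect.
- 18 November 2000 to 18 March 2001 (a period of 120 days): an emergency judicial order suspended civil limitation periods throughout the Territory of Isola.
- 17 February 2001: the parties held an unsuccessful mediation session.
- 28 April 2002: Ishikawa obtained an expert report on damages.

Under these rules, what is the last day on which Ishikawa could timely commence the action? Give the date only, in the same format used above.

12 December 2003

The limitation period began to run on 5 April 1997.
Adding the 6 years base period to 5 April 1997 gives a deadline of 5 April 2003, before any tolling.
The period was tolled for 131 days by the written tolling agreement (7 May 1999 to 15 September 1999), pushing the deadline to 14 August 2003.
The emergency suspension of filing deadlines from 18 November 2000 to 18 March 2001 tolled the period for 120 days, extending the deadline to 12 December 2003.
None of the other events listed affects the running of the period under the stated rules.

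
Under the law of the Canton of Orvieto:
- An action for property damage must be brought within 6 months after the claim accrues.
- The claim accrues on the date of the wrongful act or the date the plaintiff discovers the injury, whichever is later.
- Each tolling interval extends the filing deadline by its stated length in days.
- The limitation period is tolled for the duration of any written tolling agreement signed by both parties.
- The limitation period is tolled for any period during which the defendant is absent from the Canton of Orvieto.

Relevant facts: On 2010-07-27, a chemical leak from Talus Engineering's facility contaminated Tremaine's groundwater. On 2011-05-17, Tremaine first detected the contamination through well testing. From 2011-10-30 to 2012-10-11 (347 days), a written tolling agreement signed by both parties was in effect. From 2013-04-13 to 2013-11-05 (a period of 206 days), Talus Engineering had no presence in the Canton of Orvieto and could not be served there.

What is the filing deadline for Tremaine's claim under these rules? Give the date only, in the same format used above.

2012-10-29

Taking the later of the act (2010-07-27) and discovery (2011-05-17), the claim accrued on 2011-05-17.
The untolled deadline — 6 months after 2011-05-17 — is 2011-11-17.
Because the written tolling agreement ran from 2011-10-30 to 2012-10-11, the deadline is extended by 347 days to 2012-10-29.
The defendant's absence from the jurisdiction from 2013-04-13 to 2013-11-05 began after the period had already run on 2012-10-29, so it has no tolling effect.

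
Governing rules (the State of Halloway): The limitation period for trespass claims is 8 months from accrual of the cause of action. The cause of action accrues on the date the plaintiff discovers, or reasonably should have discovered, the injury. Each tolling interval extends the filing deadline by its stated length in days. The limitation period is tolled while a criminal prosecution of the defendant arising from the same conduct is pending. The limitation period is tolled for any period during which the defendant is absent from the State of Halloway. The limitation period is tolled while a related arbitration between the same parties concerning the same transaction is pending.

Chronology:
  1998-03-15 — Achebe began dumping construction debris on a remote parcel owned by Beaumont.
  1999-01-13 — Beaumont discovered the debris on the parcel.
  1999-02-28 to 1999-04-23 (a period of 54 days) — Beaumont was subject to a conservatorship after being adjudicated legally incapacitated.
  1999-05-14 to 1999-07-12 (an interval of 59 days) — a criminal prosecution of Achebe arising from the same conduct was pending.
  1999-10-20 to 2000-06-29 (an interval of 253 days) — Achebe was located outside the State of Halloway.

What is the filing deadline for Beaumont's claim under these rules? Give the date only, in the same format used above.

2000-07-21

Under the discovery rule, the claim accrued on 1999-01-13, when Beaumont discovered the injury — not on the 1998-03-15 date of the underlying act.
8 months from 1999-01-13 is 1999-09-13.
The period was tolled for 59 days by the pending criminal prosecution (1999-05-14 to 1999-07-12), pushing the deadline to 1999-11-11.
Because the defendant's absence from the jurisdiction ran from 1999-10-20 to 2000-06-29, the deadline is extended by 253 days to 2000-07-21.
The plaintiff's legal incapacity from 1999-02-28 to 1999-04-23 does not toll the period, because no stated rule makes the plaintiff's incapacity a tolling event.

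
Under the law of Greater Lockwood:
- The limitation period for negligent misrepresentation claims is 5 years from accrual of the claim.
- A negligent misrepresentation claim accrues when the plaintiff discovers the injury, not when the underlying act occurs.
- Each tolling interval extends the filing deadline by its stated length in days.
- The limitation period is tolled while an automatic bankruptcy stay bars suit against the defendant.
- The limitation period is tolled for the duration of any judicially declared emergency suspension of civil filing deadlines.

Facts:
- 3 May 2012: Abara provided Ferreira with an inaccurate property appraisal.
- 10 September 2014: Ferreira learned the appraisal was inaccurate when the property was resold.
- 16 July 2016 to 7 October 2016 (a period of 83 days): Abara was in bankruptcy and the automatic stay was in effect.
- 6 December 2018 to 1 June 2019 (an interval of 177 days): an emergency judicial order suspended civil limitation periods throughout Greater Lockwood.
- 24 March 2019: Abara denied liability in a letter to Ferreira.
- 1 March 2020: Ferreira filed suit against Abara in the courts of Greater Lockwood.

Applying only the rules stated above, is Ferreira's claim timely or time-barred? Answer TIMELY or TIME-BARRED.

TIMELY

Under the discovery rule, the claim accrued on 10 September 2014, when Ferreira discovered the injury — not on the 3 May 2012 date of the underlying act.
Adding the 5 years base period to 10 September 2014 gives a deadline of 10 September 2019, before any tolling.
The period was tolled for 83 days by the automatic bankruptcy stay (16 July 2016 to 7 October 2016), pushing the deadline to 2 December 2019.
The emergency suspension of filing deadlines from 6 December 2018 to 1 June 2019 tolled the period for 177 days, extending the deadline to 27 May 2020.
Nothing else in the chronology tolls or restarts the period.
Filing on 1 March 2020 beat the 27 May 2020 deadline — the action is timely.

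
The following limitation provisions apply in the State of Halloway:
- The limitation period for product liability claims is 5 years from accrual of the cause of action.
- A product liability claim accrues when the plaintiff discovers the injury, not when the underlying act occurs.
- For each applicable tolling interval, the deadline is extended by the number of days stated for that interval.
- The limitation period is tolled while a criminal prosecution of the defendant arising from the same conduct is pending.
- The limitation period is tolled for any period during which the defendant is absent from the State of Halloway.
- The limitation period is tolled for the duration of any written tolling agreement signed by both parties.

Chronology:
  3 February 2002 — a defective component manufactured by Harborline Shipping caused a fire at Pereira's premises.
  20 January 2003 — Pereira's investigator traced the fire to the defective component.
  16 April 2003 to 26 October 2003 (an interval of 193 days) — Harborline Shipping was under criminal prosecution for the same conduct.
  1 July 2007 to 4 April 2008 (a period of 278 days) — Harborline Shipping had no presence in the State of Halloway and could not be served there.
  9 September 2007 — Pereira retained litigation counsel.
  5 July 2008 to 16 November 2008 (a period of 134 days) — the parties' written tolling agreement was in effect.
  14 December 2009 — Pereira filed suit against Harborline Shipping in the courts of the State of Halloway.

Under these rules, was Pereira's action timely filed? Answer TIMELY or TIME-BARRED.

The claim did not accrue until Pereira discovered the injury on 20 January 2003; the 3 February 2002 act date does not start the clock under the stated rule.
Adding the 5 years base period to 20 January 2003 gives a deadline of 20 January 2008, before any tolling.
Because the pending criminal prosecution ran from 16 April 2003 to 26 October 2003, the deadline is extended by 193 days to 31 July 2008.
The defendant's absence from the jurisdiction from 1 July 2007 to 4 April 2008 tolled the period for 278 days, extending the deadline to 5 May 2009.
The period was tolled for 134 days by the written tolling agreement (5 July 2008 to 16 November 2008), pushing the deadline to 16 September 2009.
The other events in the timeline have no effect on the limitation period under the stated rules.
The 14 December 2009 filing falls after the 16 September 2009 deadline; the claim is time-barred.

TIME-BARRED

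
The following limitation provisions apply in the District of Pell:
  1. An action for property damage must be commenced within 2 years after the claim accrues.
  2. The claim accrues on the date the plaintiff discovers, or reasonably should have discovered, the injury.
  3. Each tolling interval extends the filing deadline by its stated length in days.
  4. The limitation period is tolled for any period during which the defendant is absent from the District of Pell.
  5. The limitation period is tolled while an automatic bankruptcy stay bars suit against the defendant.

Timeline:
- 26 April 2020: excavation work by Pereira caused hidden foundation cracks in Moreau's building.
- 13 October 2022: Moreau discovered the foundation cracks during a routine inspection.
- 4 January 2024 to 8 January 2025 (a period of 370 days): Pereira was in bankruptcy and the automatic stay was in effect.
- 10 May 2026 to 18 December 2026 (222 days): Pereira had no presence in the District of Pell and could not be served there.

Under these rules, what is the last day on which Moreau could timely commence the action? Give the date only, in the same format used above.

18 October 2025

Accrual is tied to discovery, so the period began on 13 October 2022 rather than on 26 April 2020 when the act occurred.
The untolled deadline — 2 years after 13 October 2022 — is 13 October 2024.
The automatic bankruptcy stay from 4 January 2024 to 8 January 2025 tolled the period for 370 days, extending the deadline to 18 October 2025.
The defendant's absence from the jurisdiction starting 10 May 2026 came too late — the period had run on 18 October 2025 — and so does not extend the deadline.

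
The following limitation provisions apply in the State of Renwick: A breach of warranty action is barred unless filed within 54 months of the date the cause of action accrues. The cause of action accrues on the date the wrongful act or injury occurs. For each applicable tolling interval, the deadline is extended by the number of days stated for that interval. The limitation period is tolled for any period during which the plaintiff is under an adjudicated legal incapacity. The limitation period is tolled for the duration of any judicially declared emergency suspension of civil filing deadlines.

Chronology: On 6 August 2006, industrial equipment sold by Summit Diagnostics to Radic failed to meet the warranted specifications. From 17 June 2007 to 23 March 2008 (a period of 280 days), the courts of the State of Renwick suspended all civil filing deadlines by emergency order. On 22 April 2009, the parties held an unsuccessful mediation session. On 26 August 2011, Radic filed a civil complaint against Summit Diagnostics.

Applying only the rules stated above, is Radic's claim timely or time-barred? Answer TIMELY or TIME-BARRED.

The limitation period began to run on 6 August 2006.
The untolled deadline — 54 months after 6 August 2006 — is 6 February 2011.
The period was tolled for 280 days by the emergency suspension of filing deadlines (17 June 2007 to 23 March 2008), pushing the deadline to 13 November 2011.
Nothing else in the chronology tolls or restarts the period.
The 26 August 2011 filing precedes the 13 November 2011 deadline; the claim is timely.

TIMELY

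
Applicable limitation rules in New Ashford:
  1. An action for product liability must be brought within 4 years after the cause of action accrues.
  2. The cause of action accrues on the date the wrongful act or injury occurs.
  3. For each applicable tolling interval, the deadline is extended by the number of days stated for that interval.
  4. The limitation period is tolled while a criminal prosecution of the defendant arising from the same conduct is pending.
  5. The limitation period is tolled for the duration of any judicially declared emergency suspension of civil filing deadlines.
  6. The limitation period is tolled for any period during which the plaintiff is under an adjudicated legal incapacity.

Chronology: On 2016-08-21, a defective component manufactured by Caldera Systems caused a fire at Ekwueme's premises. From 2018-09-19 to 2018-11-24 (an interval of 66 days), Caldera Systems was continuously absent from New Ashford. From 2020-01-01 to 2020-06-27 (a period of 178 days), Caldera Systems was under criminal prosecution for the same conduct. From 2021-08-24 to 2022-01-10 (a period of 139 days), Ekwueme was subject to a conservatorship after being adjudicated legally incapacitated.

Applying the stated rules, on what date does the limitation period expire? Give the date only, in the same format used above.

2021-02-15

The claim accrued on 2016-08-21, when the wrongful act occurred.
4 years from 2016-08-21 is 2020-08-21.
The period was tolled for 178 days by the pending criminal prosecution (2020-01-01 to 2020-06-27), pushing the deadline to 2021-02-15.
The plaintiff's legal incapacity from 2021-08-24 to 2022-01-10 began after the period had already run on 2021-02-15, so it has no tolling effect.
Although the defendant's absence ran from 2018-09-19 to 2018-11-24, the stated rules do not make that a tolling event, so it is disregarded.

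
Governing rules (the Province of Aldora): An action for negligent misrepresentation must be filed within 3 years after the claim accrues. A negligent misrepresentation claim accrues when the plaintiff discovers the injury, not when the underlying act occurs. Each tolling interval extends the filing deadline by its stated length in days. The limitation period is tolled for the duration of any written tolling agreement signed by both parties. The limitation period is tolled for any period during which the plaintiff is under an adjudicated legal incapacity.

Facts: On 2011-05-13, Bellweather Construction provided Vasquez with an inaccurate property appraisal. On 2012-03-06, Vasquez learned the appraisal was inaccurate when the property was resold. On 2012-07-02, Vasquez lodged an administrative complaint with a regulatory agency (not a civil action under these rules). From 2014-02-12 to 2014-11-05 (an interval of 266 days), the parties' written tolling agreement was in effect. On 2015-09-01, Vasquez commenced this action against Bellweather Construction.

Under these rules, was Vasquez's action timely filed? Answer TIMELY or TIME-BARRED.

Accrual is tied to discovery, so the period began on 2012-03-06 rather than on 2011-05-13 when the act occurred.
The untolled deadline — 3 years after 2012-03-06 — is 2015-03-06.
Because the written tolling agreement ran from 2014-02-12 to 2014-11-05, the deadline is extended by 266 days to 2015-11-27.
None of the other events listed affects the running of the period under the stated rules.
Filing on 2015-09-01 beat the 2015-11-27 deadline — the action is timely.

TIMELY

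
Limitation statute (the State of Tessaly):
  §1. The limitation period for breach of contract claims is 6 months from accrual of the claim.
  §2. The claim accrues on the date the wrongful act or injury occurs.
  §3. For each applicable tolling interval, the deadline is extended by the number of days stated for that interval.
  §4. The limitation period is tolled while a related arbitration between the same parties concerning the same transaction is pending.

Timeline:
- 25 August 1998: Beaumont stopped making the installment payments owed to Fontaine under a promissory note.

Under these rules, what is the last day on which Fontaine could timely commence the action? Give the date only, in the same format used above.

25 February 1999

The limitation period began to run on 25 August 1998.
The untolled deadline — 6 months after 25 August 1998 — is 25 February 1999.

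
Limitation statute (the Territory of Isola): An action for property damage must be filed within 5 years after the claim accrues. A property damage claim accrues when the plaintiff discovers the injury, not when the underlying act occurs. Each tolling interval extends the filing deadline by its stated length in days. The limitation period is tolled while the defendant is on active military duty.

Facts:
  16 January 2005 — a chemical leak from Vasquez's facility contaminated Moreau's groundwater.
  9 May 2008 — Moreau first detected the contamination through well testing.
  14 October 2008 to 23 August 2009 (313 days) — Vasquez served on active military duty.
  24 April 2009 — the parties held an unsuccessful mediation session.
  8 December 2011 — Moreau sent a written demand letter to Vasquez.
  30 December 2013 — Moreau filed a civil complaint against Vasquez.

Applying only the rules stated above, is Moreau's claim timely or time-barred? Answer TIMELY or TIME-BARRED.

The claim did not accrue until Moreau discovered the injury on 9 May 2008; the 16 January 2005 act date does not start the clock under the stated rule.
Adding the 5 years base period to 9 May 2008 gives a deadline of 9 May 2013, before any tolling.
The defendant's active military service from 14 October 2008 to 23 August 2009 tolled the period for 313 days, extending the deadline to 18 March 2014.
None of the other events listed affects the running of the period under the stated rules.
Moreau filed on 30 December 2013, before the 18 March 2014 deadline, so the action is timely.

TIMELY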